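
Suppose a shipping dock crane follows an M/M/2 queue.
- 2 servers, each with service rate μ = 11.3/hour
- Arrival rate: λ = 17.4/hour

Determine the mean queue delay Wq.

Traffic intensity: ρ = λ/(cμ) = 17.4/(2×11.3) = 0.7699
Since ρ = 0.7699 < 1, system is stable.
Offered load a = λ/μ = cρ = 17.4/11.3 = 1.5398
P₀ = [ Σₙ₌₀^1 aⁿ/n! + a^2/(2!(1-ρ)) ]⁻¹
Σ = a^0/0! + a^1/1! = 1.0000 + 1.5398 = 2.5398
a^2/(2!(1-ρ)) = 2.3711/(2 × 0.23009) = 5.1525
P₀ = 1/(2.5398 + 5.1525) = 0.1300
Lq = P₀·a^2·ρ / (2!(1-ρ)²) = 0.130000 × 2.37105 × 0.769912 / (2 × 0.0529407) = 2.2413
Wq = Lq/λ = 2.2413/17.4 = 0.1288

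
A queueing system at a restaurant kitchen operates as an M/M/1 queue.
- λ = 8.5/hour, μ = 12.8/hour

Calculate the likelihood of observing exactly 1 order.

ρ = λ/μ = 8.5/12.8 = 0.6641
P(n) = (1-ρ)ρⁿ
P(1) = (1-0.6641) × 0.6641^1
P(1) = 0.3359 × 0.6641
P(1) = 0.2231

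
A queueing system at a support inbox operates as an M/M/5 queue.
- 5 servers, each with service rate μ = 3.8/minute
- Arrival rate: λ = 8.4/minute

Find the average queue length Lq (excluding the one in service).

Traffic intensity: ρ = λ/(cμ) = 8.4/(5×3.8) = 0.4421
Since ρ = 0.4421 < 1, system is stable.
Offered load a = λ/μ = cρ = 8.4/3.8 = 2.2105
P₀ = [ Σₙ₌₀^4 aⁿ/n! + a^5/(5!(1-ρ)) ]⁻¹
Σ = a^0/0! + a^1/1! + a^2/2! + a^3/3! + a^4/4! = 1.0000 + 2.2105 + 2.4432 + 1.8003 + 0.9949 = 8.4489
a^5/(5!(1-ρ)) = 52.7811/(120 × 0.5579) = 0.7884
P₀ = 1/(8.4489 + 0.7884) = 0.1083
Lq = P₀·a^5·ρ / (5!(1-ρ)²) = 0.10826 × 52.7811 × 0.44211 / (120 × 0.31125) = 0.06764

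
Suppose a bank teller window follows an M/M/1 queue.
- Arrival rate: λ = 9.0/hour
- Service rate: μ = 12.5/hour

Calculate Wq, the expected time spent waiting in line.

First, compute utilization: ρ = λ/μ = 9.0/12.5 = 0.7200
For M/M/1: Wq = λ/(μ(μ-λ))
Wq = 9.0/(12.5 × (12.5-9.0))
Wq = 9.0/(12.5 × 3.50)
Wq = 0.2057 hours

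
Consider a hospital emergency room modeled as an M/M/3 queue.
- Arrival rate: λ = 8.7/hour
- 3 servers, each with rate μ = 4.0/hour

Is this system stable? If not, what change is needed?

Stability requires ρ = λ/(cμ) < 1
ρ = 8.7/(3 × 4.0) = 8.7/12.00 = 0.7250
Since 0.7250 < 1, the system is STABLE.
The servers are busy 72.50% of the time.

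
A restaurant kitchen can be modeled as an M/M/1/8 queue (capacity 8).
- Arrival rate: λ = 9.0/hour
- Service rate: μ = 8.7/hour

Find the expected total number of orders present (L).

ρ = λ/μ = 9.0/8.7 = 1.034483
P₀ = (1-ρ)/(1-ρ^(K+1)) = (1-1.034483)/(1-1.034483^9) = -0.034483/-0.35678 = 0.09665
P_K = P₀×ρ^K = 0.09665 × 1.034483^8 = 0.09665 × 1.3116 = 0.1268
L = ρ[1 - (K+1)ρ^K + Kρ^(K+1)] / [(1-ρ)(1-ρ^(K+1))]
L = 1.034483 × (1 - 9×1.3115561 + 8×1.3567825) / ((1 - 1.034483) × (1 - 1.3567825)) = 4.2257 orders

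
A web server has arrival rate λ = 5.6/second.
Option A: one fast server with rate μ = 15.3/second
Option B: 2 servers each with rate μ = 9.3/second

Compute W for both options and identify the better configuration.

Option A: single server μ = 15.3 (M/M/1)
  ρ_A = 5.6/15.3 = 0.3660
  W_A = 1/(μ-λ) = 1/(15.3-5.6) = 1/9.70 = 0.1031

Option B: 2 servers μ = 9.3 (M/M/2)
  ρ_B = λ/(cμ) = 5.6/(2×9.3) = 0.3011
  Offered load a = λ/μ = cρ = 5.6/9.3 = 0.6022
  P₀ = [ Σₙ₌₀^1 aⁿ/n! + a^2/(2!(1-ρ)) ]⁻¹
  Σ = a^0/0! + a^1/1! = 1.0000 + 0.6022 = 1.6022
  a^2/(2!(1-ρ)) = 0.3626/(2 × 0.6989) = 0.2594
  P₀ = 1/(1.6022 + 0.2594) = 0.5372
  Lq = P₀·a^2·ρ / (2!(1-ρ)²) = 0.53719 × 0.36259 × 0.30108 / (2 × 0.48850) = 0.06002
  Wq_B = Lq/λ = 0.06002/5.6 = 0.01072
  W_B = Wq_B + 1/μ = 0.01072 + 0.1075 = 0.1182

Since W_A = 0.1031 < W_B = 0.1182, Option A (single fast server) has the shorter time in system.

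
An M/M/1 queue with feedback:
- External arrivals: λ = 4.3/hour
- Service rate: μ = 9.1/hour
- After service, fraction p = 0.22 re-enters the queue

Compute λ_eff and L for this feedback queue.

Effective arrival rate: λ_eff = λ/(1-p) = 4.3/(1-0.22) = 4.3/0.78 = 5.5128
ρ = λ_eff/μ = 5.5128/9.1 = 0.6058
L = ρ/(1-ρ) = 0.6058/(1-0.6058) = 1.5368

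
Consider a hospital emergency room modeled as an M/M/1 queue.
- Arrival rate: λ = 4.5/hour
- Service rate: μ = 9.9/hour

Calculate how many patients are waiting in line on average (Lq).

ρ = λ/μ = 4.5/9.9 = 0.4545
For M/M/1: Lq = λ²/(μ(μ-λ))
Lq = 20.25/(9.9 × 5.40)
Lq = 0.3788 patients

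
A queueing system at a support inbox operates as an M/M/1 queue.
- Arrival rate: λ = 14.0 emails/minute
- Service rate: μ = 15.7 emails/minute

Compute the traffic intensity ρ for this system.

Server utilization: ρ = λ/μ
ρ = 14.0/15.7 = 0.8917
The server is busy 89.17% of the time.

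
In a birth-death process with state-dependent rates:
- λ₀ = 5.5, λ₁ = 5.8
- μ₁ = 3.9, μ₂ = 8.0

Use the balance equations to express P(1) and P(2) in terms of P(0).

Balance equations:
State 0: λ₀P₀ = μ₁P₁ → P₁ = (λ₀/μ₁)P₀ = (5.5/3.9)P₀ = 1.4103P₀
State 1: P₂ = (λ₀λ₁)/(μ₁μ₂)P₀ = (5.5×5.8)/(3.9×8.0)P₀ = 1.0224P₀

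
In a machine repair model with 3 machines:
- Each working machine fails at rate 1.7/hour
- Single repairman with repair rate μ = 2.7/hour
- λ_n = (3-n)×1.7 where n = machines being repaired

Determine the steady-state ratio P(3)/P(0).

P(3)/P(0) = ∏_{i=0}^{3-1} λ_i/μ_{i+1}
= (3-0)×1.7/2.7 × (3-1)×1.7/2.7 × (3-2)×1.7/2.7
= 1.4976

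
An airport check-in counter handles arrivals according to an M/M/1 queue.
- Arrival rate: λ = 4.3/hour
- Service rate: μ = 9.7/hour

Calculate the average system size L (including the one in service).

ρ = λ/μ = 4.3/9.7 = 0.4433
For M/M/1: L = λ/(μ-λ)
L = 4.3/(9.7-4.3) = 4.3/5.40
L = 0.7963 passengers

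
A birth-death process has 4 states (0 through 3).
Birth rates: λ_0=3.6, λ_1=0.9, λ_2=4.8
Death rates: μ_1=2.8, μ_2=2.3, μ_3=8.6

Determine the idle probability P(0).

Ratios P(n)/P(0) = (λ₀···λₙ₋₁)/(μ₁···μₙ):
P(1)/P(0) = (3.6)/(2.8) = 1.2857
P(2)/P(0) = (3.6×0.9)/(2.8×2.3) = 0.5031
P(3)/P(0) = (3.6×0.9×4.8)/(2.8×2.3×8.6) = 0.2808

Normalization: ∑ P(n) = 1
P(0) × (1.0000 + 1.2857 + 0.5031 + 0.2808) = 1
P(0) × 3.0696 = 1
P(0) = 1/3.0696 = 0.3258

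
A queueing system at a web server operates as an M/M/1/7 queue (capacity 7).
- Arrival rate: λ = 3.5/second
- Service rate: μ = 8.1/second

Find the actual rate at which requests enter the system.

ρ = λ/μ = 3.5/8.1 = 0.4321
P₀ = (1-ρ)/(1-ρ^(K+1)) = (1-0.4321)/(1-0.4321^8) = 0.5679/0.9988 = 0.5686
P_K = P₀×ρ^K = 0.5686 × 0.4321^7 = 0.5686 × 0.002812 = 0.001599
λ_eff = λ(1-P_K) = 3.5 × (1 - 0.001599) = 3.5 × 0.9984 = 3.4944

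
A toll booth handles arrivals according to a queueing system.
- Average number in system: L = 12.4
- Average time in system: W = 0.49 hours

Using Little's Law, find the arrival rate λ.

Little's Law: L = λW, so λ = L/W
λ = 12.4/0.49 = 25.3061 vehicles/hour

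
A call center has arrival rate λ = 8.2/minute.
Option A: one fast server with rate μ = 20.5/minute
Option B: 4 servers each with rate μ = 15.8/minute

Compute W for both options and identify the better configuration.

Option A: single server μ = 20.5 (M/M/1)
  ρ_A = 8.2/20.5 = 0.4000
  W_A = 1/(μ-λ) = 1/(20.5-8.2) = 1/12.30 = 0.08130

Option B: 4 servers μ = 15.8 (M/M/4)
  ρ_B = λ/(cμ) = 8.2/(4×15.8) = 0.1297
  Offered load a = λ/μ = cρ = 8.2/15.8 = 0.5190
  P₀ = [ Σₙ₌₀^3 aⁿ/n! + a^4/(4!(1-ρ)) ]⁻¹
  Σ = a^0/0! + a^1/1! + a^2/2! + a^3/3! = 1.0000 + 0.5190 + 0.1347 + 0.02330 = 1.6770
  a^4/(4!(1-ρ)) = 0.072548/(24 × 0.87025) = 0.003474
  P₀ = 1/(1.6770 + 0.003474) = 0.5951
  Lq = P₀·a^4·ρ / (4!(1-ρ)²) = 0.59508 × 0.072548 × 0.12975 / (24 × 0.75734) = 0.0003082
  Wq_B = Lq/λ = 0.00030818/8.2 = 0.00003758
  W_B = Wq_B + 1/μ = 0.00003758 + 0.06329 = 0.06333

Since W_B = 0.06333 < W_A = 0.08130, Option B (multiple servers) has the shorter time in system.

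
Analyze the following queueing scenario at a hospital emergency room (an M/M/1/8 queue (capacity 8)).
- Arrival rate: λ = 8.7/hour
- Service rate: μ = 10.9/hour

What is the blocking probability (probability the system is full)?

ρ = λ/μ = 8.7/10.9 = 0.79817
P₀ = (1-ρ)/(1-ρ^(K+1)) = (1-0.79817)/(1-0.79817^9) = 0.2018/0.8685 = 0.2324
P_K = P₀×ρ^K = 0.2324 × 0.79817^8 = 0.2324 × 0.1647 = 0.03828
Blocking probability = 3.83%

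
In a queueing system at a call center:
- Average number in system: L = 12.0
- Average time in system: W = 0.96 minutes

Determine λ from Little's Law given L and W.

Little's Law: L = λW, so λ = L/W
λ = 12.0/0.96 = 12.5000 calls/minute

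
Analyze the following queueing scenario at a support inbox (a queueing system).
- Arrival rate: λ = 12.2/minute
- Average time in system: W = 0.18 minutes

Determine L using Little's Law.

Little's Law: L = λW
L = 12.2 × 0.18 = 2.1960 emails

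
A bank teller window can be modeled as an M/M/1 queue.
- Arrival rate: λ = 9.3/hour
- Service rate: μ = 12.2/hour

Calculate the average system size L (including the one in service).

ρ = λ/μ = 9.3/12.2 = 0.7623
For M/M/1: L = λ/(μ-λ)
L = 9.3/(12.2-9.3) = 9.3/2.90
L = 3.2069 transactions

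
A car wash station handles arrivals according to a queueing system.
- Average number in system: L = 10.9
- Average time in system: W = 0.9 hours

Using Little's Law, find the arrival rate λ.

Little's Law: L = λW, so λ = L/W
λ = 10.9/0.9 = 12.1111 cars/hour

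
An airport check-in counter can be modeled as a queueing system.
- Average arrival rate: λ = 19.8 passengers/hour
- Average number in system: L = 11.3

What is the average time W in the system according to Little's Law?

Little's Law: L = λW, so W = L/λ
W = 11.3/19.8 = 0.5707 hours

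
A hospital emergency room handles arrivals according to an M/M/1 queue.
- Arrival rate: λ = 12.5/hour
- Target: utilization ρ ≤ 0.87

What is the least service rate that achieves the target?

ρ = λ/μ, so μ = λ/ρ
μ ≥ 12.5/0.87 = 14.3678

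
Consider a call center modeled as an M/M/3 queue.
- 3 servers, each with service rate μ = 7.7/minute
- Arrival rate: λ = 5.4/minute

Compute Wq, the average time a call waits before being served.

Traffic intensity: ρ = λ/(cμ) = 5.4/(3×7.7) = 0.2338
Since ρ = 0.2338 < 1, system is stable.
Offered load a = λ/μ = cρ = 5.4/7.7 = 0.7013
P₀ = [ Σₙ₌₀^2 aⁿ/n! + a^3/(3!(1-ρ)) ]⁻¹
Σ = a^0/0! + a^1/1! + a^2/2! = 1.0000 + 0.7013 + 0.2459 = 1.9472
a^3/(3!(1-ρ)) = 0.3449/(6 × 0.7662) = 0.07502
P₀ = 1/(1.9472 + 0.07502) = 0.4945
Lq = P₀·a^3·ρ / (3!(1-ρ)²) = 0.4945 × 0.3449 × 0.2338 / (6 × 0.5871) = 0.01132
Wq = Lq/λ = 0.01132/5.4 = 0.002096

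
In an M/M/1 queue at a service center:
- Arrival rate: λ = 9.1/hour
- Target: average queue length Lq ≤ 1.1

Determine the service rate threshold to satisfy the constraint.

For M/M/1: Lq = λ²/(μ(μ-λ))
Need Lq ≤ 1.1, i.e. μ(μ-λ) ≥ λ²/1.1
μ² - 9.1μ - 82.81/1.1 ≥ 0  →  μ² - 9.1μ - 75.28182 ≥ 0
Quadratic formula (positive root): μ = [λ + √(λ² + 4×75.28182)]/2
Discriminant: 82.81 + 4×75.28182 = 383.9373, √383.9373 = 19.59432
μ ≥ (9.1 + 19.59432)/2 = 14.3472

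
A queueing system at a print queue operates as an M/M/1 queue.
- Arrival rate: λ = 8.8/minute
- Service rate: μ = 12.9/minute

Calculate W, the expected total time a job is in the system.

First, compute utilization: ρ = λ/μ = 8.8/12.9 = 0.6822
For M/M/1: W = 1/(μ-λ)
W = 1/(12.9-8.8) = 1/4.10
W = 0.2439 minutes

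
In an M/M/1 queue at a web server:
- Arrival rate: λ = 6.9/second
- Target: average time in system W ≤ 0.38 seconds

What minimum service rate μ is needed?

For M/M/1: W = 1/(μ-λ)
Need W ≤ 0.38, so 1/(μ-λ) ≤ 0.38
μ - λ ≥ 1/0.38 = 2.6316
μ ≥ 6.9 + 2.6316 = 9.5316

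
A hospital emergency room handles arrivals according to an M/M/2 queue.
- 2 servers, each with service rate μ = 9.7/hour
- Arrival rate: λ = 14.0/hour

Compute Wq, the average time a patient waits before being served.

Traffic intensity: ρ = λ/(cμ) = 14.0/(2×9.7) = 0.7216
Since ρ = 0.7216 < 1, system is stable.
Offered load a = λ/μ = cρ = 14.0/9.7 = 1.4433
P₀ = [ Σₙ₌₀^1 aⁿ/n! + a^2/(2!(1-ρ)) ]⁻¹
Σ = a^0/0! + a^1/1! = 1.0000 + 1.4433 = 2.4433
a^2/(2!(1-ρ)) = 2.0831/(2 × 0.27835) = 3.7419
P₀ = 1/(2.4433 + 3.7419) = 0.1617
Lq = P₀·a^2·ρ / (2!(1-ρ)²) = 0.1617 × 2.0831 × 0.7216 / (2 × 0.07748) = 1.5685
Wq = Lq/λ = 1.5685/14.0 = 0.1120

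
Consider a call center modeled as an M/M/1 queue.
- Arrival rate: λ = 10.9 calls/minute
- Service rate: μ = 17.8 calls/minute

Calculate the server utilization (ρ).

Server utilization: ρ = λ/μ
ρ = 10.9/17.8 = 0.6124
The server is busy 61.24% of the time.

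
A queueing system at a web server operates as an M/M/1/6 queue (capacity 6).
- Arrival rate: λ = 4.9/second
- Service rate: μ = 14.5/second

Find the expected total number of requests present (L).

ρ = λ/μ = 4.9/14.5 = 0.33793
P₀ = (1-ρ)/(1-ρ^(K+1)) = (1-0.33793)/(1-0.33793^7) = 0.6621/0.9995 = 0.6624
P_K = P₀×ρ^K = 0.662403 × 0.33793^6 = 0.662403 × 0.00148923 = 0.0009865
L = ρ[1 - (K+1)ρ^K + Kρ^(K+1)] / [(1-ρ)(1-ρ^(K+1))]
L = 0.33793 × (1 - 7×0.001489 + 6×0.0005033) / ((1 - 0.33793) × (1 - 0.0005033)) = 0.5069 requests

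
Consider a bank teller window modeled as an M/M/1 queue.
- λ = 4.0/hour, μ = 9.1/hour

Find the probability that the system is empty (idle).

ρ = λ/μ = 4.0/9.1 = 0.4396
P(0) = 1 - ρ = 1 - 0.4396 = 0.5604
The server is idle 56.04% of the time.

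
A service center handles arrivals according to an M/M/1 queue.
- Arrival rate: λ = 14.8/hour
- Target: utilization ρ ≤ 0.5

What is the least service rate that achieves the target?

ρ = λ/μ, so μ = λ/ρ
μ ≥ 14.8/0.5 = 29.6000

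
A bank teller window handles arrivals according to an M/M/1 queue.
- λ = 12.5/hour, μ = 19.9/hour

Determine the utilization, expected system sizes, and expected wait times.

Step 1: ρ = λ/μ = 12.5/19.9 = 0.6281
Step 2: L = λ/(μ-λ) = 12.5/7.40 = 1.6892
Step 3: Lq = λ²/(μ(μ-λ)) = 156.25/(19.9×7.40) = 1.0610
Step 4: W = 1/(μ-λ) = 1/7.40 = 0.135135
Step 5: Wq = λ/(μ(μ-λ)) = 12.5/(19.9×7.40) = 0.08488
Step 6: P(0) = 1-ρ = 0.3719
Verify: L = λW = 12.5×0.135135 = 1.6892 ✔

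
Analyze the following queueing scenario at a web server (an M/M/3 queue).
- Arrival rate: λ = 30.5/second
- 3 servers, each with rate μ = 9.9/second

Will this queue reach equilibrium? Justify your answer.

Stability requires ρ = λ/(cμ) < 1
ρ = 30.5/(3 × 9.9) = 30.5/29.70 = 1.0269
Since 1.0269 ≥ 1, the system is UNSTABLE.
Need c > λ/μ = 30.5/9.9 = 3.08.
Minimum servers needed: c = 4.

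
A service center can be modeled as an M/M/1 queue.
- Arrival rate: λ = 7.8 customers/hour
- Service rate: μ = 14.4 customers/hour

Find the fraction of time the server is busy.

Server utilization: ρ = λ/μ
ρ = 7.8/14.4 = 0.5417
The server is busy 54.17% of the time.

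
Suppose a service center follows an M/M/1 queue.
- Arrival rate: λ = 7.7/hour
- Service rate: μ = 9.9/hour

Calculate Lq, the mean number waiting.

ρ = λ/μ = 7.7/9.9 = 0.7778
For M/M/1: Lq = λ²/(μ(μ-λ))
Lq = 59.29/(9.9 × 2.20)
Lq = 2.7222 customers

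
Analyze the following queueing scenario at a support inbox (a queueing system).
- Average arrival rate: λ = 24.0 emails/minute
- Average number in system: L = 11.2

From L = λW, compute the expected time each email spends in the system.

Little's Law: L = λW, so W = L/λ
W = 11.2/24.0 = 0.4667 minutes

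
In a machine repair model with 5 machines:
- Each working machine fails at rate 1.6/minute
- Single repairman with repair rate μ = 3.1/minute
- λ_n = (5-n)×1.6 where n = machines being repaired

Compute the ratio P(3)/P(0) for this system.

P(3)/P(0) = ∏_{i=0}^{3-1} λ_i/μ_{i+1}
= (5-0)×1.6/3.1 × (5-1)×1.6/3.1 × (5-2)×1.6/3.1
= 8.2495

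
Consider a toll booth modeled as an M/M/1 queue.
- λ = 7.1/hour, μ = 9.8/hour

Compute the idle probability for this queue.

ρ = λ/μ = 7.1/9.8 = 0.7245
P(0) = 1 - ρ = 1 - 0.7245 = 0.2755
The server is idle 27.55% of the time.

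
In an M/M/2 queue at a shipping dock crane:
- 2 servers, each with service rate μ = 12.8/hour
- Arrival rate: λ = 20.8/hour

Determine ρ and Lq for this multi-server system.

Traffic intensity: ρ = λ/(cμ) = 20.8/(2×12.8) = 0.8125
Since ρ = 0.8125 < 1, system is stable.
Offered load a = λ/μ = cρ = 20.8/12.8 = 1.6250
P₀ = [ Σₙ₌₀^1 aⁿ/n! + a^2/(2!(1-ρ)) ]⁻¹
Σ = a^0/0! + a^1/1! = 1.0000 + 1.6250 = 2.6250
a^2/(2!(1-ρ)) = 2.64062/(2 × 0.187500) = 7.0417
P₀ = 1/(2.6250 + 7.0417) = 0.1034
Lq = P₀·a^2·ρ / (2!(1-ρ)²) = 0.103448 × 2.64062 × 0.812500 / (2 × 0.0351562) = 3.1566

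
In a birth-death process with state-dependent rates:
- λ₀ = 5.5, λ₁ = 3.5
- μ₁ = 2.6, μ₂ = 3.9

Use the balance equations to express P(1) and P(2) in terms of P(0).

Balance equations:
State 0: λ₀P₀ = μ₁P₁ → P₁ = (λ₀/μ₁)P₀ = (5.5/2.6)P₀ = 2.1154P₀
State 1: P₂ = (λ₀λ₁)/(μ₁μ₂)P₀ = (5.5×3.5)/(2.6×3.9)P₀ = 1.8984P₀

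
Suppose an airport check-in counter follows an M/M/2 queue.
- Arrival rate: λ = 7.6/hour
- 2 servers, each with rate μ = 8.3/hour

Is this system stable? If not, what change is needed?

Stability requires ρ = λ/(cμ) < 1
ρ = 7.6/(2 × 8.3) = 7.6/16.60 = 0.4578
Since 0.4578 < 1, the system is STABLE.
The servers are busy 45.78% of the time.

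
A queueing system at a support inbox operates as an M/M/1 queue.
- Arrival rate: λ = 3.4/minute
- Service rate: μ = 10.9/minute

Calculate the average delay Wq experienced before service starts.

First, compute utilization: ρ = λ/μ = 3.4/10.9 = 0.3119
For M/M/1: Wq = λ/(μ(μ-λ))
Wq = 3.4/(10.9 × (10.9-3.4))
Wq = 3.4/(10.9 × 7.50)
Wq = 0.04159 minutes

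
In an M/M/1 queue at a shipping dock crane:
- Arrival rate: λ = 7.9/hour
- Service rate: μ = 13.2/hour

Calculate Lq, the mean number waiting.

ρ = λ/μ = 7.9/13.2 = 0.5985
For M/M/1: Lq = λ²/(μ(μ-λ))
Lq = 62.41/(13.2 × 5.30)
Lq = 0.8921 containers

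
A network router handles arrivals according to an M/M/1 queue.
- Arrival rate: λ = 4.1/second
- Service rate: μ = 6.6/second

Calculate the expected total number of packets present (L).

ρ = λ/μ = 4.1/6.6 = 0.6212
For M/M/1: L = λ/(μ-λ)
L = 4.1/(6.6-4.1) = 4.1/2.50
L = 1.6400 packets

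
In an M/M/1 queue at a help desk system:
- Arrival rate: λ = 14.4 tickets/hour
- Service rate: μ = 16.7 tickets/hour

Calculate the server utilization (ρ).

Server utilization: ρ = λ/μ
ρ = 14.4/16.7 = 0.8623
The server is busy 86.23% of the time.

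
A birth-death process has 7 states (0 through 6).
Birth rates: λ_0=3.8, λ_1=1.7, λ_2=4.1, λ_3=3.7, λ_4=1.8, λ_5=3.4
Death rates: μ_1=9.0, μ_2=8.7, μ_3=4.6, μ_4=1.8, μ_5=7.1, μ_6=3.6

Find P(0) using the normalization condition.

Ratios P(n)/P(0) = (λ₀···λₙ₋₁)/(μ₁···μₙ):
P(1)/P(0) = (3.8)/(9.0) = 0.42222
P(2)/P(0) = (3.8×1.7)/(9.0×8.7) = 0.082503
P(3)/P(0) = (3.8×1.7×4.1)/(9.0×8.7×4.6) = 0.073535
P(4)/P(0) = (3.8×1.7×4.1×3.7)/(9.0×8.7×4.6×1.8) = 0.15116
P(5)/P(0) = (3.8×1.7×4.1×3.7×1.8)/(9.0×8.7×4.6×1.8×7.1) = 0.038321
P(6)/P(0) = (3.8×1.7×4.1×3.7×1.8×3.4)/(9.0×8.7×4.6×1.8×7.1×3.6) = 0.036192

Normalization: ∑ P(n) = 1
P(0) × (1.0000 + 0.42222 + 0.082503 + 0.073535 + 0.15116 + 0.038321 + 0.036192) = 1
P(0) × 1.80393 = 1
P(0) = 1/1.80393 = 0.5543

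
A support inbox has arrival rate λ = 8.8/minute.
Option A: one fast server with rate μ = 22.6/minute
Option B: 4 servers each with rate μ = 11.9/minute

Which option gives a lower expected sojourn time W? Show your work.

Option A: single server μ = 22.6 (M/M/1)
  ρ_A = 8.8/22.6 = 0.3894
  W_A = 1/(μ-λ) = 1/(22.6-8.8) = 1/13.80 = 0.07246

Option B: 4 servers μ = 11.9 (M/M/4)
  ρ_B = λ/(cμ) = 8.8/(4×11.9) = 0.1849
  Offered load a = λ/μ = cρ = 8.8/11.9 = 0.7395
  P₀ = [ Σₙ₌₀^3 aⁿ/n! + a^4/(4!(1-ρ)) ]⁻¹
  Σ = a^0/0! + a^1/1! + a^2/2! + a^3/3! = 1.0000 + 0.7395 + 0.2734 + 0.06740 = 2.0803
  a^4/(4!(1-ρ)) = 0.29905/(24 × 0.81513) = 0.01529
  P₀ = 1/(2.0803 + 0.01529) = 0.4772
  Lq = P₀·a^4·ρ / (4!(1-ρ)²) = 0.47719 × 0.29905 × 0.18487 / (24 × 0.66443) = 0.001654
  Wq_B = Lq/λ = 0.001654/8.8 = 0.0001880
  W_B = Wq_B + 1/μ = 0.0001880 + 0.08403 = 0.08422

Since W_A = 0.07246 < W_B = 0.08422, Option A (single fast server) has the shorter time in system.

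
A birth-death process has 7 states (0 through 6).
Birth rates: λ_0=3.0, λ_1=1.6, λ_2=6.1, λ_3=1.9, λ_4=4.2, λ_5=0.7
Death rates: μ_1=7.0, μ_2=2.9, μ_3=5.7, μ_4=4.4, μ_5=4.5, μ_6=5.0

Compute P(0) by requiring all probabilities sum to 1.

Ratios P(n)/P(0) = (λ₀···λₙ₋₁)/(μ₁···μₙ):
P(1)/P(0) = (3.0)/(7.0) = 0.42857
P(2)/P(0) = (3.0×1.6)/(7.0×2.9) = 0.23645
P(3)/P(0) = (3.0×1.6×6.1)/(7.0×2.9×5.7) = 0.25305
P(4)/P(0) = (3.0×1.6×6.1×1.9)/(7.0×2.9×5.7×4.4) = 0.10927
P(5)/P(0) = (3.0×1.6×6.1×1.9×4.2)/(7.0×2.9×5.7×4.4×4.5) = 0.10199
P(6)/P(0) = (3.0×1.6×6.1×1.9×4.2×0.7)/(7.0×2.9×5.7×4.4×4.5×5.0) = 0.014278

Normalization: ∑ P(n) = 1
P(0) × (1.0000 + 0.42857 + 0.23645 + 0.25305 + 0.10927 + 0.10199 + 0.014278) = 1
P(0) × 2.1436 = 1
P(0) = 1/2.1436 = 0.4665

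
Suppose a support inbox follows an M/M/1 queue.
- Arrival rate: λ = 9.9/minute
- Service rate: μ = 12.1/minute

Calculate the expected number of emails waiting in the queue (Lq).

ρ = λ/μ = 9.9/12.1 = 0.8182
For M/M/1: Lq = λ²/(μ(μ-λ))
Lq = 98.01/(12.1 × 2.20)
Lq = 3.6818 emails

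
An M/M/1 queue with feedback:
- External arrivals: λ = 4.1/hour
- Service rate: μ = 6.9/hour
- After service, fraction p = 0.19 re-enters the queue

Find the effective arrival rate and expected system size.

Effective arrival rate: λ_eff = λ/(1-p) = 4.1/(1-0.19) = 4.1/0.81 = 5.0617
ρ = λ_eff/μ = 5.0617/6.9 = 0.73358
L = ρ/(1-ρ) = 0.73358/(1-0.73358) = 2.7535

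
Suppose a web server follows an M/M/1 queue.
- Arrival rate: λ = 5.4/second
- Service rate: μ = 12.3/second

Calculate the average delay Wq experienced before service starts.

First, compute utilization: ρ = λ/μ = 5.4/12.3 = 0.4390
For M/M/1: Wq = λ/(μ(μ-λ))
Wq = 5.4/(12.3 × (12.3-5.4))
Wq = 5.4/(12.3 × 6.90)
Wq = 0.06363 seconds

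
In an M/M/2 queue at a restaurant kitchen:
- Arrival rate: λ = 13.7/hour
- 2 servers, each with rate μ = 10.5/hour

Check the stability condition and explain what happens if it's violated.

Stability requires ρ = λ/(cμ) < 1
ρ = 13.7/(2 × 10.5) = 13.7/21.00 = 0.6524
Since 0.6524 < 1, the system is STABLE.
The servers are busy 65.24% of the time.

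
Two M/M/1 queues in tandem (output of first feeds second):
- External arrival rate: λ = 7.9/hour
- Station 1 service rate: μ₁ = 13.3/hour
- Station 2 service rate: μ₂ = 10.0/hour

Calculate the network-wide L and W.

By Jackson's theorem, each station behaves as independent M/M/1.
Station 1: ρ₁ = 7.9/13.3 = 0.5940, L₁ = ρ₁/(1-ρ₁) = λ/(μ₁-λ) = 7.9/5.40 = 1.4630
Station 2: ρ₂ = 7.9/10.0 = 0.7900, L₂ = ρ₂/(1-ρ₂) = λ/(μ₂-λ) = 7.9/2.10 = 3.7619
Total: L = L₁ + L₂ = 1.4630 + 3.7619 = 5.2249
W = L/λ = 5.2249/7.9 = 0.6614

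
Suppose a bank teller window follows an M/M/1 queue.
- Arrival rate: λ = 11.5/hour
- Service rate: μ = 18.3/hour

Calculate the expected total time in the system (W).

First, compute utilization: ρ = λ/μ = 11.5/18.3 = 0.6284
For M/M/1: W = 1/(μ-λ)
W = 1/(18.3-11.5) = 1/6.80
W = 0.1471 hours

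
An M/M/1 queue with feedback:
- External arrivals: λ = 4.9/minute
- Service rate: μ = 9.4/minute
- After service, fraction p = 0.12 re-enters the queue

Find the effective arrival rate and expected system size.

Effective arrival rate: λ_eff = λ/(1-p) = 4.9/(1-0.12) = 4.9/0.88 = 5.5682
ρ = λ_eff/μ = 5.5682/9.4 = 0.59236
L = ρ/(1-ρ) = 0.59236/(1-0.59236) = 1.4531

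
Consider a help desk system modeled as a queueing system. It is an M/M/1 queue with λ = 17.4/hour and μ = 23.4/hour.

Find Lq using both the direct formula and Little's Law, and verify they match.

Method 1 (direct): Lq = λ²/(μ(μ-λ)) = 302.76/(23.4 × 6.00) = 2.1564

Method 2 (Little's Law):
W = 1/(μ-λ) = 1/6.00 = 0.166667
Wq = W - 1/μ = 0.166667 - 0.0427350 = 0.12393
Lq = λWq = 17.4 × 0.12393 = 2.1564 ✔ (matches Method 1)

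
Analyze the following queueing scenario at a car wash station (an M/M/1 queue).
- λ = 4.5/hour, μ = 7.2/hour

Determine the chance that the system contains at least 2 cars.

ρ = λ/μ = 4.5/7.2 = 0.6250
P(N ≥ n) = ρⁿ
P(N ≥ 2) = 0.6250^2
P(N ≥ 2) = 0.3906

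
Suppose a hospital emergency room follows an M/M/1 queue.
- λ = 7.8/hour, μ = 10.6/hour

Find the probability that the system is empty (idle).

ρ = λ/μ = 7.8/10.6 = 0.7358
P(0) = 1 - ρ = 1 - 0.7358 = 0.2642
The server is idle 26.42% of the time.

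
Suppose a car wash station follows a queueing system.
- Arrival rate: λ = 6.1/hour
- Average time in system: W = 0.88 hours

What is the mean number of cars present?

Little's Law: L = λW
L = 6.1 × 0.88 = 5.3680 cars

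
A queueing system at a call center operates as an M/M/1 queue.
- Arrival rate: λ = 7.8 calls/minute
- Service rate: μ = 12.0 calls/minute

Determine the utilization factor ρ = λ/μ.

Server utilization: ρ = λ/μ
ρ = 7.8/12.0 = 0.6500
The server is busy 65.00% of the time.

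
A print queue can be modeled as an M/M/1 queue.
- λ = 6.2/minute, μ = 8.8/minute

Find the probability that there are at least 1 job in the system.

ρ = λ/μ = 6.2/8.8 = 0.7045
P(N ≥ n) = ρⁿ
P(N ≥ 1) = 0.7045^1
P(N ≥ 1) = 0.7045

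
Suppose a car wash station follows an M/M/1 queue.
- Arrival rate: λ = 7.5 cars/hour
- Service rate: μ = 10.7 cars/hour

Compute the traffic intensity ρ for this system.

Server utilization: ρ = λ/μ
ρ = 7.5/10.7 = 0.7009
The server is busy 70.09% of the time.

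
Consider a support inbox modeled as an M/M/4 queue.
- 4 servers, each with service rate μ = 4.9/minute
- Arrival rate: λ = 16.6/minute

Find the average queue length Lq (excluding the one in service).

Traffic intensity: ρ = λ/(cμ) = 16.6/(4×4.9) = 0.8469
Since ρ = 0.8469 < 1, system is stable.
Offered load a = λ/μ = cρ = 16.6/4.9 = 3.3878
P₀ = [ Σₙ₌₀^3 aⁿ/n! + a^4/(4!(1-ρ)) ]⁻¹
Σ = a^0/0! + a^1/1! + a^2/2! + a^3/3! = 1.0000 + 3.3878 + 5.7384 + 6.4801 = 16.6063
a^4/(4!(1-ρ)) = 131.7189/(24 × 0.1530612) = 35.8568
P₀ = 1/(16.6063 + 35.8568) = 0.01906
Lq = P₀·a^4·ρ / (4!(1-ρ)²) = 0.019061 × 131.7189 × 0.84694 / (24 × 0.023428) = 3.7818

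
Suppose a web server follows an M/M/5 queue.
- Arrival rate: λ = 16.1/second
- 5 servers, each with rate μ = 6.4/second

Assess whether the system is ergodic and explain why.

Stability requires ρ = λ/(cμ) < 1
ρ = 16.1/(5 × 6.4) = 16.1/32.00 = 0.5031
Since 0.5031 < 1, the system is STABLE.
The servers are busy 50.31% of the time.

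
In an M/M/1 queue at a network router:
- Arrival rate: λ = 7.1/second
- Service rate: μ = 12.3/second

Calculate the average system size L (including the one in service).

ρ = λ/μ = 7.1/12.3 = 0.5772
For M/M/1: L = λ/(μ-λ)
L = 7.1/(12.3-7.1) = 7.1/5.20
L = 1.3654 packets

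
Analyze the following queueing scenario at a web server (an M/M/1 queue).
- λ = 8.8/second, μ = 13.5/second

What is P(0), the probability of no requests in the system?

ρ = λ/μ = 8.8/13.5 = 0.6519
P(0) = 1 - ρ = 1 - 0.6519 = 0.3481
The server is idle 34.81% of the time.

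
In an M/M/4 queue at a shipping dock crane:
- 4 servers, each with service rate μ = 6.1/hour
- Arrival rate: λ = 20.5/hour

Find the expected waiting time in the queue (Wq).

Traffic intensity: ρ = λ/(cμ) = 20.5/(4×6.1) = 0.8402
Since ρ = 0.8402 < 1, system is stable.
Offered load a = λ/μ = cρ = 20.5/6.1 = 3.3607
P₀ = [ Σₙ₌₀^3 aⁿ/n! + a^4/(4!(1-ρ)) ]⁻¹
Σ = a^0/0! + a^1/1! + a^2/2! + a^3/3! = 1.00000 + 3.36066 + 5.64700 + 6.32588 = 16.3335
a^4/(4!(1-ρ)) = 127.5546/(24 × 0.159836) = 33.2514
P₀ = 1/(16.3335 + 33.2514) = 0.02017
Lq = P₀·a^4·ρ / (4!(1-ρ)²) = 0.0201674 × 127.5546 × 0.840164 / (24 × 0.0255476) = 3.5249
Wq = Lq/λ = 3.5249/20.5 = 0.1719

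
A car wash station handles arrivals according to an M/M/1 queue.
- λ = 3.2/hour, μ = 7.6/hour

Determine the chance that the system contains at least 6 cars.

ρ = λ/μ = 3.2/7.6 = 0.42105
P(N ≥ n) = ρⁿ
P(N ≥ 6) = 0.42105^6
P(N ≥ 6) = 0.005572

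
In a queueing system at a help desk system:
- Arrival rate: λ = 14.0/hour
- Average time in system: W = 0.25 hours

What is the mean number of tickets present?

Little's Law: L = λW
L = 14.0 × 0.25 = 3.5000 tickets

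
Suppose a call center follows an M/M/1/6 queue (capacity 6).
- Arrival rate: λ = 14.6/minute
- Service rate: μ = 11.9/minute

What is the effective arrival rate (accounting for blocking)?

ρ = λ/μ = 14.6/11.9 = 1.2269
P₀ = (1-ρ)/(1-ρ^(K+1)) = (1-1.2269)/(1-1.2269^7) = -0.2269/-3.1847 = 0.07125
P_K = P₀×ρ^K = 0.07125 × 1.2269^6 = 0.07125 × 3.4108 = 0.2430
λ_eff = λ(1-P_K) = 14.6 × (1 - 0.243004) = 14.6 × 0.756996 = 11.0521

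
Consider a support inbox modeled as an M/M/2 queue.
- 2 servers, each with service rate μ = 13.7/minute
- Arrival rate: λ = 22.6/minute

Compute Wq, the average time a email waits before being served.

Traffic intensity: ρ = λ/(cμ) = 22.6/(2×13.7) = 0.8248
Since ρ = 0.8248 < 1, system is stable.
Offered load a = λ/μ = cρ = 22.6/13.7 = 1.6496
P₀ = [ Σₙ₌₀^1 aⁿ/n! + a^2/(2!(1-ρ)) ]⁻¹
Σ = a^0/0! + a^1/1! = 1.0000 + 1.6496 = 2.6496
a^2/(2!(1-ρ)) = 2.721296/(2 × 0.1751825) = 7.7670
P₀ = 1/(2.6496 + 7.7670) = 0.09600
Lq = P₀·a^2·ρ / (2!(1-ρ)²) = 0.096000 × 2.7213 × 0.82482 / (2 × 0.030689) = 3.5107
Wq = Lq/λ = 3.5107/22.6 = 0.1553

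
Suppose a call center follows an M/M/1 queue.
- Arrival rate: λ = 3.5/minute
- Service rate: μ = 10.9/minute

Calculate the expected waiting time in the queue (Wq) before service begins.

First, compute utilization: ρ = λ/μ = 3.5/10.9 = 0.3211
For M/M/1: Wq = λ/(μ(μ-λ))
Wq = 3.5/(10.9 × (10.9-3.5))
Wq = 3.5/(10.9 × 7.40)
Wq = 0.04339 minutes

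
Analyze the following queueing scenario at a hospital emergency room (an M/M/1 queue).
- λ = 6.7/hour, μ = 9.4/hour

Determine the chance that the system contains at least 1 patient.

ρ = λ/μ = 6.7/9.4 = 0.7128
P(N ≥ n) = ρⁿ
P(N ≥ 1) = 0.7128^1
P(N ≥ 1) = 0.7128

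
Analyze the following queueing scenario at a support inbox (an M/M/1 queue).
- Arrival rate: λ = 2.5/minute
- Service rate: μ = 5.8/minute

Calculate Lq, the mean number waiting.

ρ = λ/μ = 2.5/5.8 = 0.4310
For M/M/1: Lq = λ²/(μ(μ-λ))
Lq = 6.25/(5.8 × 3.30)
Lq = 0.3265 emails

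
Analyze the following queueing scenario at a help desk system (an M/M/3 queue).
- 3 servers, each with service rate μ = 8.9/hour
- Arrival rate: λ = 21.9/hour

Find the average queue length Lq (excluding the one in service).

Traffic intensity: ρ = λ/(cμ) = 21.9/(3×8.9) = 0.8202
Since ρ = 0.8202 < 1, system is stable.
Offered load a = λ/μ = cρ = 21.9/8.9 = 2.4607
P₀ = [ Σₙ₌₀^2 aⁿ/n! + a^3/(3!(1-ρ)) ]⁻¹
Σ = a^0/0! + a^1/1! + a^2/2! = 1.00000 + 2.46067 + 3.02746 = 6.4881
a^3/(3!(1-ρ)) = 14.8992/(6 × 0.179775) = 13.8128
P₀ = 1/(6.4881 + 13.8128) = 0.04926
Lq = P₀·a^3·ρ / (3!(1-ρ)²) = 0.049259 × 14.8992 × 0.82022 / (6 × 0.032319) = 3.1043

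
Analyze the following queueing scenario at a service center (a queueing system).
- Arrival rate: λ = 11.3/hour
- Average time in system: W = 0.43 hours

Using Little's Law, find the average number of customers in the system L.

Little's Law: L = λW
L = 11.3 × 0.43 = 4.8590 customers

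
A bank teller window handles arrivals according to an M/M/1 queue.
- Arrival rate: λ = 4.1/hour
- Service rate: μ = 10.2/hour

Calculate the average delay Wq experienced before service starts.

First, compute utilization: ρ = λ/μ = 4.1/10.2 = 0.4020
For M/M/1: Wq = λ/(μ(μ-λ))
Wq = 4.1/(10.2 × (10.2-4.1))
Wq = 4.1/(10.2 × 6.10)
Wq = 0.06590 hours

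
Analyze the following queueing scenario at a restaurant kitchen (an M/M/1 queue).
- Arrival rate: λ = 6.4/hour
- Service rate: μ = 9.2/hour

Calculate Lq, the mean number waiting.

ρ = λ/μ = 6.4/9.2 = 0.6957
For M/M/1: Lq = λ²/(μ(μ-λ))
Lq = 40.96/(9.2 × 2.80)
Lq = 1.5901 orders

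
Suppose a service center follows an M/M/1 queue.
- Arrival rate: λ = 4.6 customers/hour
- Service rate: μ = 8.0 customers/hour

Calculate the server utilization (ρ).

Server utilization: ρ = λ/μ
ρ = 4.6/8.0 = 0.5750
The server is busy 57.50% of the time.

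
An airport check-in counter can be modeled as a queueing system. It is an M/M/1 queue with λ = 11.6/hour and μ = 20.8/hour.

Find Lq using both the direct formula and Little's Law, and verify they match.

Method 1 (direct): Lq = λ²/(μ(μ-λ)) = 134.56/(20.8 × 9.20) = 0.7032

Method 2 (Little's Law):
W = 1/(μ-λ) = 1/9.20 = 0.1087
Wq = W - 1/μ = 0.1087 - 0.04808 = 0.06062
Lq = λWq = 11.6 × 0.06062 = 0.7032 ✔ (matches Method 1)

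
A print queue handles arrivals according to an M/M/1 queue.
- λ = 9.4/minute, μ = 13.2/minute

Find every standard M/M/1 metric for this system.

Step 1: ρ = λ/μ = 9.4/13.2 = 0.7121
Step 2: L = λ/(μ-λ) = 9.4/3.80 = 2.4737
Step 3: Lq = λ²/(μ(μ-λ)) = 88.36/(13.2×3.80) = 1.7616
Step 4: W = 1/(μ-λ) = 1/3.80 = 0.26316
Step 5: Wq = λ/(μ(μ-λ)) = 9.4/(13.2×3.80) = 0.1874
Step 6: P(0) = 1-ρ = 0.2879
Verify: L = λW = 9.4×0.26316 = 2.4737 ✔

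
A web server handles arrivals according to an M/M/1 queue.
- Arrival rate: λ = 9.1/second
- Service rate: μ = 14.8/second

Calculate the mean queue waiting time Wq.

First, compute utilization: ρ = λ/μ = 9.1/14.8 = 0.6149
For M/M/1: Wq = λ/(μ(μ-λ))
Wq = 9.1/(14.8 × (14.8-9.1))
Wq = 9.1/(14.8 × 5.70)
Wq = 0.1079 seconds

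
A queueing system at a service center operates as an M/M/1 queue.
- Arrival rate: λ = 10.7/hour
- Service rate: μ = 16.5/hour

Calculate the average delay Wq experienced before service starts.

First, compute utilization: ρ = λ/μ = 10.7/16.5 = 0.6485
For M/M/1: Wq = λ/(μ(μ-λ))
Wq = 10.7/(16.5 × (16.5-10.7))
Wq = 10.7/(16.5 × 5.80)
Wq = 0.1118 hours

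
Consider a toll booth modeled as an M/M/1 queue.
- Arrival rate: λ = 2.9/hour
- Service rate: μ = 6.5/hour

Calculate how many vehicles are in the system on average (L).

ρ = λ/μ = 2.9/6.5 = 0.4462
For M/M/1: L = λ/(μ-λ)
L = 2.9/(6.5-2.9) = 2.9/3.60
L = 0.8056 vehicles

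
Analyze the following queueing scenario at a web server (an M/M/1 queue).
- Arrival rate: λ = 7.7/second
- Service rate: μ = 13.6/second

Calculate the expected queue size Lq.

ρ = λ/μ = 7.7/13.6 = 0.5662
For M/M/1: Lq = λ²/(μ(μ-λ))
Lq = 59.29/(13.6 × 5.90)
Lq = 0.7389 requests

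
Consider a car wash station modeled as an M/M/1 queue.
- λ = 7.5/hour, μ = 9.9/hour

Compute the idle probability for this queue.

ρ = λ/μ = 7.5/9.9 = 0.7576
P(0) = 1 - ρ = 1 - 0.7576 = 0.2424
The server is idle 24.24% of the time.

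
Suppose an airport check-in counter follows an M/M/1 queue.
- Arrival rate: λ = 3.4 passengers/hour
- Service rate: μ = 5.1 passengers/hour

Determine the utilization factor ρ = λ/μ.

Server utilization: ρ = λ/μ
ρ = 3.4/5.1 = 0.6667
The server is busy 66.67% of the time.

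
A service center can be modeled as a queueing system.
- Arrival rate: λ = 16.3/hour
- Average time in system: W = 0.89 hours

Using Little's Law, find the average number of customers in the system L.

Little's Law: L = λW
L = 16.3 × 0.89 = 14.5070 customers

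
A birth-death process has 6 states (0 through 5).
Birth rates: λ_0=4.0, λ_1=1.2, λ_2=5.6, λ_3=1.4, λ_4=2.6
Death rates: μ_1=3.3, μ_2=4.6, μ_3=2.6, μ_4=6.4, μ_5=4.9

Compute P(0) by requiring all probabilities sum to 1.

Ratios P(n)/P(0) = (λ₀···λₙ₋₁)/(μ₁···μₙ):
P(1)/P(0) = (4.0)/(3.3) = 1.2121
P(2)/P(0) = (4.0×1.2)/(3.3×4.6) = 0.31621
P(3)/P(0) = (4.0×1.2×5.6)/(3.3×4.6×2.6) = 0.68106
P(4)/P(0) = (4.0×1.2×5.6×1.4)/(3.3×4.6×2.6×6.4) = 0.14898
P(5)/P(0) = (4.0×1.2×5.6×1.4×2.6)/(3.3×4.6×2.6×6.4×4.9) = 0.079051

Normalization: ∑ P(n) = 1
P(0) × (1.0000 + 1.2121 + 0.31621 + 0.68106 + 0.14898 + 0.079051) = 1
P(0) × 3.4374 = 1
P(0) = 1/3.4374 = 0.2909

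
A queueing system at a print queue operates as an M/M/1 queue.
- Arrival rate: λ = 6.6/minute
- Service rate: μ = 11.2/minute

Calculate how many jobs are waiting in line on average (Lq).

ρ = λ/μ = 6.6/11.2 = 0.5893
For M/M/1: Lq = λ²/(μ(μ-λ))
Lq = 43.56/(11.2 × 4.60)
Lq = 0.8455 jobs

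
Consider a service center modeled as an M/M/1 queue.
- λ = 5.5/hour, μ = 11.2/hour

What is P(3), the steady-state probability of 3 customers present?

ρ = λ/μ = 5.5/11.2 = 0.49107
P(n) = (1-ρ)ρⁿ
P(3) = (1-0.49107) × 0.49107^3
P(3) = 0.50893 × 0.11842
P(3) = 0.06027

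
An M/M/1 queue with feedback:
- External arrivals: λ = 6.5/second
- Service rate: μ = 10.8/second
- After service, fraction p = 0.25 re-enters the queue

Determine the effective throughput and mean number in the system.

Effective arrival rate: λ_eff = λ/(1-p) = 6.5/(1-0.25) = 6.5/0.75 = 8.6667
ρ = λ_eff/μ = 8.6667/10.8 = 0.80247
L = ρ/(1-ρ) = 0.80247/(1-0.80247) = 4.0625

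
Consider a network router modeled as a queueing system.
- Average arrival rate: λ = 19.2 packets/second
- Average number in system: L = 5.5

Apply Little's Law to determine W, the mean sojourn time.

Little's Law: L = λW, so W = L/λ
W = 5.5/19.2 = 0.2865 seconds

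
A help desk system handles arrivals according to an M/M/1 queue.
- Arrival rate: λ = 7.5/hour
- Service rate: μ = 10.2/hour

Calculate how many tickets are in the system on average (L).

ρ = λ/μ = 7.5/10.2 = 0.7353
For M/M/1: L = λ/(μ-λ)
L = 7.5/(10.2-7.5) = 7.5/2.70
L = 2.7778 tickets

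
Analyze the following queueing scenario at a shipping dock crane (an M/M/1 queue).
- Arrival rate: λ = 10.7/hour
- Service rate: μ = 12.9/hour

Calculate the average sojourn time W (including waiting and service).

First, compute utilization: ρ = λ/μ = 10.7/12.9 = 0.8295
For M/M/1: W = 1/(μ-λ)
W = 1/(12.9-10.7) = 1/2.20
W = 0.4545 hours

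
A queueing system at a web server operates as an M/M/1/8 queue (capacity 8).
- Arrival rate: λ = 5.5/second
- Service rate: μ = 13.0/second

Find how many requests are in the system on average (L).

ρ = λ/μ = 5.5/13.0 = 0.42308
P₀ = (1-ρ)/(1-ρ^(K+1)) = (1-0.42308)/(1-0.42308^9) = 0.57692/0.99957 = 0.5772
P_K = P₀×ρ^K = 0.57717 × 0.42308^8 = 0.57717 × 0.0010265 = 0.0005925
L = ρ[1 - (K+1)ρ^K + Kρ^(K+1)] / [(1-ρ)(1-ρ^(K+1))]
L = 0.42308 × (1 - 9×0.001027 + 8×0.0004343) / ((1 - 0.42308) × (1 - 0.0004343)) = 0.7294 requests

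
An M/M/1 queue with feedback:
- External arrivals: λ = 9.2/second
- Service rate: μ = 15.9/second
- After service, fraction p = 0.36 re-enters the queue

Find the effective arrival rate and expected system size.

Effective arrival rate: λ_eff = λ/(1-p) = 9.2/(1-0.36) = 9.2/0.64 = 14.3750
ρ = λ_eff/μ = 14.3750/15.9 = 0.904088
L = ρ/(1-ρ) = 0.904088/(1-0.904088) = 9.4262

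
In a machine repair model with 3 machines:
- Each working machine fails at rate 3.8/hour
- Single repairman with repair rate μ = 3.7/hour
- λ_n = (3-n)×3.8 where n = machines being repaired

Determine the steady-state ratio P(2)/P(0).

P(2)/P(0) = ∏_{i=0}^{2-1} λ_i/μ_{i+1}
= (3-0)×3.8/3.7 × (3-1)×3.8/3.7
= 6.3287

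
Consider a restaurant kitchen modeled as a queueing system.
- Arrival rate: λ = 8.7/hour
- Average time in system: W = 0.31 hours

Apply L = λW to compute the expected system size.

Little's Law: L = λW
L = 8.7 × 0.31 = 2.6970 orders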